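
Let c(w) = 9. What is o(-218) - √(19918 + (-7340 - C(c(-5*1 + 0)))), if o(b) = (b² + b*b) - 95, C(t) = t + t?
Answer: 94953 - 4*√785 ≈ 94841.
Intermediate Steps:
C(t) = 2*t
o(b) = -95 + 2*b² (o(b) = (b² + b²) - 95 = 2*b² - 95 = -95 + 2*b²)
o(-218) - √(19918 + (-7340 - C(c(-5*1 + 0)))) = (-95 + 2*(-218)²) - √(19918 + (-7340 - 2*9)) = (-95 + 2*47524) - √(19918 + (-7340 - 1*18)) = (-95 + 95048) - √(19918 + (-7340 - 18)) = 94953 - √(19918 - 7358) = 94953 - √12560 = 94953 - 4*√785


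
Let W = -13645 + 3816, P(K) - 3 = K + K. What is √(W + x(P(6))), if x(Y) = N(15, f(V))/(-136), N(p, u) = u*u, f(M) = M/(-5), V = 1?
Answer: I*√1136232434/340 ≈ 99.141*I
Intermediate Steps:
f(M) = -M/5 (f(M) = M*(-⅕) = -M/5)
N(p, u) = u²
P(K) = 3 + 2*K (P(K) = 3 + (K + K) = 3 + 2*K)
W = -9829
x(Y) = -1/3400 (x(Y) = (-⅕*1)²/(-136) = (-⅕)²*(-1/136) = (1/25)*(-1/136) = -1/3400)
√(W + x(P(6))) = √(-9829 - 1/3400) = √(-33418601/3400) = I*√1136232434/340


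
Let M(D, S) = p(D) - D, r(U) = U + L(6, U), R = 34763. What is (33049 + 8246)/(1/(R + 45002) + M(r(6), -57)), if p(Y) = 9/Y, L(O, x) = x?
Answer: -13175582700/3589421 ≈ -3670.7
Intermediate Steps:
r(U) = 2*U (r(U) = U + U = 2*U)
M(D, S) = -D + 9/D (M(D, S) = 9/D - D = -D + 9/D)
(33049 + 8246)/(1/(R + 45002) + M(r(6), -57)) = (33049 + 8246)/(1/(34763 + 45002) + (-2*6 + 9/((2*6)))) = 41295/(1/79765 + (-1*12 + 9/12)) = 41295/(1/79765 + (-12 + 9*(1/12))) = 41295/(1/79765 + (-12 + 3/4)) = 41295/(1/79765 - 45/4) = 41295/(-3589421/319060) = 41295*(-319060/3589421) = -13175582700/3589421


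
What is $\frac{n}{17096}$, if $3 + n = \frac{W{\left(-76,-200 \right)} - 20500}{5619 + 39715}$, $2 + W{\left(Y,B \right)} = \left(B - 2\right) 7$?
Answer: $- \frac{78959}{387515032} \approx -0.00020376$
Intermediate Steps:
$W{\left(Y,B \right)} = -16 + 7 B$ ($W{\left(Y,B \right)} = -2 + \left(B - 2\right) 7 = -2 + \left(-2 + B\right) 7 = -2 + \left(-14 + 7 B\right) = -16 + 7 B$)
$n = - \frac{78959}{22667}$ ($n = -3 + \frac{\left(-16 + 7 \left(-200\right)\right) - 20500}{5619 + 39715} = -3 + \frac{\left(-16 - 1400\right) - 20500}{45334} = -3 + \left(-1416 - 20500\right) \frac{1}{45334} = -3 - \frac{10958}{22667} = - \frac{78959}{22667} \approx -3.4834$)
$\frac{n}{17096} = - \frac{78959}{22667 \cdot 17096} = \left(- \frac{78959}{22667}\right) \frac{1}{17096} = - \frac{78959}{387515032}$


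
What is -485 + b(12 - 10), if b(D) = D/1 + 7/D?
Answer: -959/2 ≈ -479.50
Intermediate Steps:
b(D) = D + 7/D (b(D) = D*1 + 7/D = D + 7/D)
-485 + b(12 - 10) = -485 + ((12 - 10) + 7/(12 - 10)) = -485 + (2 + 7/2) = -485 + 11/2 = -959/2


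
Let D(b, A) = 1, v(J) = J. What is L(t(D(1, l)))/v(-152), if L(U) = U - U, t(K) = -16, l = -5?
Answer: 0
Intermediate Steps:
L(U) = 0
L(t(D(1, l)))/v(-152) = 0/(-152) = 0*(-1/152) = 0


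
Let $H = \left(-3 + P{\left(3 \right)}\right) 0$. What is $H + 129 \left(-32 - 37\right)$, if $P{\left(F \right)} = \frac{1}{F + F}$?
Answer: $-8901$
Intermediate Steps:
$P{\left(F \right)} = \frac{1}{2 F}$
$H = 0$ ($H = \left(-3 + \frac{1}{2 \cdot 3}\right) 0 = \left(-3 + \frac{1}{2} \cdot \frac{1}{3}\right) 0 = \left(-3 + \frac{1}{6}\right) 0 = \left(- \frac{17}{6}\right) 0 = 0$)
$H + 129 \left(-32 - 37\right) = 0 + 129 \left(-32 - 37\right) = 0 + 129 \left(-69\right) = 0 - 8901 = -8901$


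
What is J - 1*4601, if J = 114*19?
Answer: -2435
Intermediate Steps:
J = 2166
J - 1*4601 = 2166 - 1*4601 = 2166 - 4601 = -2435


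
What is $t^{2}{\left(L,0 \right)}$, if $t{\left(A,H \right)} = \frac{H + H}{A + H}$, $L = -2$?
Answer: $0$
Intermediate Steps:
$t{\left(A,H \right)} = \frac{2 H}{A + H}$
$t^{2}{\left(L,0 \right)} = \left(2 \cdot 0 \frac{1}{-2 + 0}\right)^{2} = \left(2 \cdot 0 \frac{1}{-2}\right)^{2} = \left(2 \cdot 0 \left(- \frac{1}{2}\right)\right)^{2} = 0^{2} = 0$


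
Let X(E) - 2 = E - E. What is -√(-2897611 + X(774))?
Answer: -I*√2897609 ≈ -1702.2*I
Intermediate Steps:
X(E) = 2 (X(E) = 2 + (E - E) = 2 + 0 = 2)
-√(-2897611 + X(774)) = -√(-2897611 + 2) = -√(-2897609) = -I*√2897609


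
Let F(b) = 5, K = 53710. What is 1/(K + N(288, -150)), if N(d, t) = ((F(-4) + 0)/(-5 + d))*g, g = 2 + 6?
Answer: 283/15199970 ≈ 1.8618e-5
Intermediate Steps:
g = 8
N(d, t) = 40/(-5 + d) (N(d, t) = ((5 + 0)/(-5 + d))*8 = (5/(-5 + d))*8 = 40/(-5 + d))
1/(K + N(288, -150)) = 1/(53710 + 40/(-5 + 288)) = 1/(53710 + 40/283) = 1/(15199970/283) = 283/15199970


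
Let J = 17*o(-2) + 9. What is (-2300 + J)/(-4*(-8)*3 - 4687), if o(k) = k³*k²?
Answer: 2835/4591 ≈ 0.61751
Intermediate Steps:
o(k) = k⁵
J = -535 (J = 17*(-2)⁵ + 9 = 17*(-32) + 9 = -544 + 9 = -535)
(-2300 + J)/(-4*(-8)*3 - 4687) = (-2300 - 535)/(-4*(-8)*3 - 4687) = -2835/(32*3 - 4687) = -2835/(96 - 4687) = -2835/(-4591) = -2835*(-1/4591) = 2835/4591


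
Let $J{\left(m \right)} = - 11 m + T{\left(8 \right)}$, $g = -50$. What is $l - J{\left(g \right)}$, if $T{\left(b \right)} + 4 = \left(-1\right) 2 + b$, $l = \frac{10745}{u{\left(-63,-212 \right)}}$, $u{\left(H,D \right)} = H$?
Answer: $- \frac{6503}{9} \approx -722.56$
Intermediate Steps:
$l = - \frac{1535}{9}$ ($l = \frac{10745}{-63} = 10745 \left(- \frac{1}{63}\right) = - \frac{1535}{9} \approx -170.56$)
$T{\left(b \right)} = -6 + b$ ($T{\left(b \right)} = -4 + \left(\left(-1\right) 2 + b\right) = -4 + \left(-2 + b\right) = -6 + b$)
$J{\left(m \right)} = 2 - 11 m$ ($J{\left(m \right)} = - 11 m + \left(-6 + 8\right) = - 11 m + 2 = 2 - 11 m$)
$l - J{\left(g \right)} = - \frac{1535}{9} - \left(2 - -550\right) = - \frac{1535}{9} - \left(2 + 550\right) = - \frac{1535}{9} - 552 = - \frac{6503}{9}$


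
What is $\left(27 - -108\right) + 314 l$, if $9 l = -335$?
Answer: $- \frac{103975}{9} \approx -11553.0$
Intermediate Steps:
$l = - \frac{335}{9}$ ($l = \frac{1}{9} \left(-335\right) = - \frac{335}{9} \approx -37.222$)
$\left(27 - -108\right) + 314 l = \left(27 - -108\right) + 314 \left(- \frac{335}{9}\right) = \left(27 + 108\right) - \frac{105190}{9} = 135 - \frac{105190}{9} = - \frac{103975}{9}$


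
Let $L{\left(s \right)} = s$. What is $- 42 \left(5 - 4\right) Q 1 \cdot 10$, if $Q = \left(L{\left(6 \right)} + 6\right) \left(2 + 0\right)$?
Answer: $-10080$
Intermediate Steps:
$Q = 24$ ($Q = \left(6 + 6\right) \left(2 + 0\right) = 12 \cdot 2 = 24$)
$- 42 \left(5 - 4\right) Q 1 \cdot 10 = - 42 \left(5 - 4\right) 24 \cdot 1 \cdot 10 = - 42 \cdot 1 \cdot 24 \cdot 1 \cdot 10 = - 42 \cdot 24 \cdot 1 \cdot 10 = \left(-42\right) 24 \cdot 10 = \left(-1008\right) 10 = -10080$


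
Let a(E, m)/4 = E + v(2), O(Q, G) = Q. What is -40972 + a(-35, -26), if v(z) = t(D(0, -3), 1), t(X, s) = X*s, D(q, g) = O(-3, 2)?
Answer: -41124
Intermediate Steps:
D(q, g) = -3
v(z) = -3 (v(z) = -3*1 = -3)
a(E, m) = -12 + 4*E (a(E, m) = 4*(E - 3) = 4*(-3 + E) = -12 + 4*E)
-40972 + a(-35, -26) = -40972 + (-12 + 4*(-35)) = -40972 + (-12 - 140) = -40972 - 152 = -41124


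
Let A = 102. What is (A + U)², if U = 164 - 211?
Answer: 3025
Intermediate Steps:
U = -47
(A + U)² = (102 - 47)² = 55² = 3025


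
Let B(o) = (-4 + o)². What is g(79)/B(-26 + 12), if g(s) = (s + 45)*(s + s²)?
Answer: 195920/81 ≈ 2418.8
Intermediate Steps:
g(s) = (45 + s)*(s + s²)
g(79)/B(-26 + 12) = (79*(45 + 79² + 46*79))/((-4 + (-26 + 12))²) = (79*(45 + 6241 + 3634))/((-4 - 14)²) = (79*9920)/((-18)²) = 783680/324 = 783680*(1/324) = 195920/81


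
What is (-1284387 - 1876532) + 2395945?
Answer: -764974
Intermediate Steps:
(-1284387 - 1876532) + 2395945 = -3160919 + 2395945 = -764974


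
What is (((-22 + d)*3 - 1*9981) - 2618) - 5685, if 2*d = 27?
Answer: -36619/2 ≈ -18310.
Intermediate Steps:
d = 27/2 (d = (1/2)*27 = 27/2 ≈ 13.500)
(((-22 + d)*3 - 1*9981) - 2618) - 5685 = (((-22 + 27/2)*3 - 1*9981) - 2618) - 5685 = ((-17/2*3 - 9981) - 2618) - 5685 = ((-51/2 - 9981) - 2618) - 5685 = (-20013/2 - 2618) - 5685 = -25249/2 - 5685 = -36619/2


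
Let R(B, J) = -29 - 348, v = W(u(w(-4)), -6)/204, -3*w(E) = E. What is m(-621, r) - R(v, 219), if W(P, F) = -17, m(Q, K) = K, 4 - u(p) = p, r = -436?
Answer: -59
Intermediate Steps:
w(E) = -E/3
u(p) = 4 - p
v = -1/12 (v = -17/204 = -17*1/204 = -1/12 ≈ -0.083333)
R(B, J) = -377
m(-621, r) - R(v, 219) = -436 - 1*(-377) = -436 + 377 = -59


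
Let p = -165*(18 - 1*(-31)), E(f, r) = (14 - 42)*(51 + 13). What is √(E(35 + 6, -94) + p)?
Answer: I*√9877 ≈ 99.383*I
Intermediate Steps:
E(f, r) = -1792 (E(f, r) = -28*64 = -1792)
p = -8085 (p = -165*(18 + 31) = -165*49 = -8085)
√(E(35 + 6, -94) + p) = √(-1792 - 8085) = √(-9877) = I*√9877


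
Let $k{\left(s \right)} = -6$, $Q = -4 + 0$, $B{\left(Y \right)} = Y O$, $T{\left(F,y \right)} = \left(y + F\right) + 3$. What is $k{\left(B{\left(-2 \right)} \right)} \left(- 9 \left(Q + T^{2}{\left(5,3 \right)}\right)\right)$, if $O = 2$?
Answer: $6318$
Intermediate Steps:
$T{\left(F,y \right)} = 3 + F + y$ ($T{\left(F,y \right)} = \left(F + y\right) + 3 = 3 + F + y$)
$B{\left(Y \right)} = 2 Y$ ($B{\left(Y \right)} = Y 2 = 2 Y$)
$Q = -4$
$k{\left(B{\left(-2 \right)} \right)} \left(- 9 \left(Q + T^{2}{\left(5,3 \right)}\right)\right) = - 6 \left(- 9 \left(-4 + \left(3 + 5 + 3\right)^{2}\right)\right) = - 6 \left(- 9 \left(-4 + 11^{2}\right)\right) = - 6 \left(- 9 \left(-4 + 121\right)\right) = - 6 \left(\left(-9\right) 117\right) = \left(-6\right) \left(-1053\right) = 6318$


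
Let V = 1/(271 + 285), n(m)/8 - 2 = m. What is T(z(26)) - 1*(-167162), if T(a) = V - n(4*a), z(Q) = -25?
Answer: 93377977/556 ≈ 1.6795e+5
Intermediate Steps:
n(m) = 16 + 8*m
V = 1/556 ≈ 0.0017986
T(a) = -8895/556 - 32*a (T(a) = 1/556 - (16 + 8*(4*a)) = 1/556 - (16 + 32*a) = 1/556 + (-16 - 32*a) = -8895/556 - 32*a)
T(z(26)) - 1*(-167162) = (-8895/556 - 32*(-25)) - 1*(-167162) = (-8895/556 + 800) + 167162 = 435905/556 + 167162 = 93377977/556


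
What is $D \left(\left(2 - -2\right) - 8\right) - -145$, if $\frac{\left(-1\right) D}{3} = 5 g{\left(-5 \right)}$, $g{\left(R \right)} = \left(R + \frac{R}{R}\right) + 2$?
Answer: $25$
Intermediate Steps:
$g{\left(R \right)} = 3 + R$ ($g{\left(R \right)} = \left(R + 1\right) + 2 = \left(1 + R\right) + 2 = 3 + R$)
$D = 30$ ($D = - 3 \cdot 5 \left(3 - 5\right) = - 3 \cdot 5 \left(-2\right) = \left(-3\right) \left(-10\right) = 30$)
$D \left(\left(2 - -2\right) - 8\right) - -145 = 30 \left(\left(2 - -2\right) - 8\right) - -145 = 30 \left(\left(2 + 2\right) - 8\right) + 145 = 30 \left(4 - 8\right) + 145 = 30 \left(-4\right) + 145 = -120 + 145 = 25$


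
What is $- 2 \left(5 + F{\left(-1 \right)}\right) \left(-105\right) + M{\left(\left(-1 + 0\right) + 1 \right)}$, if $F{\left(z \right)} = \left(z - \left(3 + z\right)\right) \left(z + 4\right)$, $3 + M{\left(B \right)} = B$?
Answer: $-843$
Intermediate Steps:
$M{\left(B \right)} = -3 + B$
$F{\left(z \right)} = -12 - 3 z$ ($F{\left(z \right)} = - 3 \left(4 + z\right) = -12 - 3 z$)
$- 2 \left(5 + F{\left(-1 \right)}\right) \left(-105\right) + M{\left(\left(-1 + 0\right) + 1 \right)} = - 2 \left(5 - 9\right) \left(-105\right) + \left(-3 + \left(\left(-1 + 0\right) + 1\right)\right) = - 2 \left(5 + \left(-12 + 3\right)\right) \left(-105\right) + \left(-3 + \left(-1 + 1\right)\right) = - 2 \left(5 - 9\right) \left(-105\right) + \left(-3 + 0\right) = \left(-2\right) \left(-4\right) \left(-105\right) - 3 = 8 \left(-105\right) - 3 = -840 - 3 = -843$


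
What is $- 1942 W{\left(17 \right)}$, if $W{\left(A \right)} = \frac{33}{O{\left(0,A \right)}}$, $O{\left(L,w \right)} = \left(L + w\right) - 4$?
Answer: $- \frac{64086}{13} \approx -4929.7$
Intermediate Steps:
$O{\left(L,w \right)} = -4 + L + w$
$W{\left(A \right)} = \frac{33}{-4 + A}$ ($W{\left(A \right)} = \frac{33}{-4 + 0 + A} = \frac{33}{-4 + A}$)
$- 1942 W{\left(17 \right)} = - 1942 \frac{33}{-4 + 17} = - 1942 \cdot \frac{33}{13} = - 1942 \cdot 33 \cdot \frac{1}{13} = \left(-1942\right) \frac{33}{13} = - \frac{64086}{13}$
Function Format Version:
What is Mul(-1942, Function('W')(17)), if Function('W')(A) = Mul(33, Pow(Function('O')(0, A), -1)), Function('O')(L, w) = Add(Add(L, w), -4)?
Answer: Rational(-64086, 13) ≈ -4929.7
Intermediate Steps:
Function('O')(L, w) = Add(-4, L, w)
Function('W')(A) = Mul(33, Pow(Add(-4, A), -1)) (Function('W')(A) = Mul(33, Pow(Add(-4, 0, A), -1)) = Mul(33, Pow(Add(-4, A), -1)))
Mul(-1942, Function('W')(17)) = Mul(-1942, Mul(33, Pow(Add(-4, 17), -1))) = Mul(-1942, Mul(33, Pow(13, -1))) = Mul(-1942, Mul(33, Rational(1, 13))) = Mul(-1942, Rational(33, 13)) = Rational(-64086, 13)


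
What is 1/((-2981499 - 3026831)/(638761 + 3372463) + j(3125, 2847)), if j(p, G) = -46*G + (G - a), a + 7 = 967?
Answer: -2005612/258877373065 ≈ -7.7473e-6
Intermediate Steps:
a = 960 (a = -7 + 967 = 960)
j(p, G) = -960 - 45*G (j(p, G) = -46*G + (G - 1*960) = -46*G + (G - 960) = -46*G + (-960 + G) = -960 - 45*G)
1/((-2981499 - 3026831)/(638761 + 3372463) + j(3125, 2847)) = 1/((-2981499 - 3026831)/(638761 + 3372463) + (-960 - 45*2847)) = 1/(-6008330/4011224 + (-960 - 128115)) = 1/(-6008330*1/4011224 - 129075) = 1/(-3004165/2005612 - 129075) = 1/(-258877373065/2005612) = -2005612/258877373065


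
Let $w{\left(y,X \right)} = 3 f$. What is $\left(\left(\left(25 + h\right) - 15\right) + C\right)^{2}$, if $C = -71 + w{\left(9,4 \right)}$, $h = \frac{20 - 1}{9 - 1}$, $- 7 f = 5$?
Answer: $\frac{11580409}{3136} \approx 3692.7$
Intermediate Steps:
$f = - \frac{5}{7}$ ($f = \left(- \frac{1}{7}\right) 5 = - \frac{5}{7} \approx -0.71429$)
$w{\left(y,X \right)} = - \frac{15}{7}$ ($w{\left(y,X \right)} = 3 \left(- \frac{5}{7}\right) = - \frac{15}{7}$)
$h = \frac{19}{8} \approx 2.375$
$C = - \frac{512}{7}$ ($C = -71 - \frac{15}{7} = - \frac{512}{7} \approx -73.143$)
$\left(\left(\left(25 + h\right) - 15\right) + C\right)^{2} = \left(\left(\left(25 + \frac{19}{8}\right) - 15\right) - \frac{512}{7}\right)^{2} = \left(\left(\frac{219}{8} - 15\right) - \frac{512}{7}\right)^{2} = \left(\frac{99}{8} - \frac{512}{7}\right)^{2} = \left(- \frac{3403}{56}\right)^{2} = \frac{11580409}{3136}$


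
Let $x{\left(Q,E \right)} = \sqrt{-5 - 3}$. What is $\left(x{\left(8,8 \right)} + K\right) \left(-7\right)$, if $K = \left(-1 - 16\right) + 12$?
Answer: $35 - 14 i \sqrt{2} \approx 35.0 - 19.799 i$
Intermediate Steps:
$K = -5$ ($K = -17 + 12 = -5$)
$x{\left(Q,E \right)} = 2 i \sqrt{2}$ ($x{\left(Q,E \right)} = \sqrt{-8} = 2 i \sqrt{2}$)
$\left(x{\left(8,8 \right)} + K\right) \left(-7\right) = \left(2 i \sqrt{2} - 5\right) \left(-7\right) = \left(-5 + 2 i \sqrt{2}\right) \left(-7\right) = 35 - 14 i \sqrt{2}$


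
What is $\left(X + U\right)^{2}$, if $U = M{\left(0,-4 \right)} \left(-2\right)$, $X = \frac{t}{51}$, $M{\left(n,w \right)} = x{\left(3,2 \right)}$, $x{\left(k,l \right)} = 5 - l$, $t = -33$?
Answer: $\frac{12769}{289} \approx 44.183$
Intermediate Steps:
$M{\left(n,w \right)} = 3$ ($M{\left(n,w \right)} = 5 - 2 = 3$)
$X = - \frac{11}{17}$ ($X = - \frac{33}{51} = \left(-33\right) \frac{1}{51} = - \frac{11}{17} \approx -0.64706$)
$U = -6$ ($U = 3 \left(-2\right) = -6$)
$\left(X + U\right)^{2} = \left(- \frac{11}{17} - 6\right)^{2} = \left(- \frac{113}{17}\right)^{2} = \frac{12769}{289}$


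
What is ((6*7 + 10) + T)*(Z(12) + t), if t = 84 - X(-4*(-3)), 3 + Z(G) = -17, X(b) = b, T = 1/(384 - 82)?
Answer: 408330/151 ≈ 2704.2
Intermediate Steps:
T = 1/302 ≈ 0.0033113
Z(G) = -20 (Z(G) = -3 - 17 = -20)
t = 72 (t = 84 - (-4)*(-3) = 84 - 1*12 = 84 - 12 = 72)
((6*7 + 10) + T)*(Z(12) + t) = ((6*7 + 10) + 1/302)*(-20 + 72) = ((42 + 10) + 1/302)*52 = (52 + 1/302)*52 = (15705/302)*52 = 408330/151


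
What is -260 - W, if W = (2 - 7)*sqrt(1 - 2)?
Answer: -260 + 5*I ≈ -260.0 + 5.0*I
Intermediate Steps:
W = -5*I ≈ -5.0*I
-260 - W = -260 - (-5)*I = -260 + 5*I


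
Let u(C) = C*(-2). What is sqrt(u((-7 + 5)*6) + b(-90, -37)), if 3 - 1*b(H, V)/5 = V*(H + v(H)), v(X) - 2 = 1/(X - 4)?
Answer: I*sqrt(143522866)/94 ≈ 127.45*I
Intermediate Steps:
u(C) = -2*C
v(X) = 2 + 1/(-4 + X) (v(X) = 2 + 1/(X - 4) = 2 + 1/(-4 + X))
b(H, V) = 15 - 5*V*(H + (-7 + 2*H)/(-4 + H))
sqrt(u((-7 + 5)*6) + b(-90, -37)) = sqrt(-2*(-7 + 5)*6 + 5*((-4 - 90)*(3 - 1*(-90)*(-37)) - 1*(-37)*(-7 + 2*(-90)))/(-4 - 90)) = sqrt(-(-4)*6 + 5*(-94*(3 - 3330) - 1*(-37)*(-7 - 180))/(-94)) = sqrt(-2*(-12) + 5*(-1/94)*(-94*(-3327) - 1*(-37)*(-187))) = sqrt(24 + 5*(-1/94)*(312738 - 6919)) = sqrt(24 + 5*(-1/94)*305819) = sqrt(24 - 1529095/94) = sqrt(-1526839/94) = I*sqrt(143522866)/94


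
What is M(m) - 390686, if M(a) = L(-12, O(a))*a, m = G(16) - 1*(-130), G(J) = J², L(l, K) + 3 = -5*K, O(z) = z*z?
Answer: -287954124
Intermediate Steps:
O(z) = z²
L(l, K) = -3 - 5*K
m = 386 (m = 16² - 1*(-130) = 256 + 130 = 386)
M(a) = a*(-3 - 5*a²) (M(a) = (-3 - 5*a²)*a = a*(-3 - 5*a²))
M(m) - 390686 = -1*386*(3 + 5*386²) - 390686 = -1*386*(3 + 5*148996) - 390686 = -1*386*(3 + 744980) - 390686 = -1*386*744983 - 390686 = -287563438 - 390686 = -287954124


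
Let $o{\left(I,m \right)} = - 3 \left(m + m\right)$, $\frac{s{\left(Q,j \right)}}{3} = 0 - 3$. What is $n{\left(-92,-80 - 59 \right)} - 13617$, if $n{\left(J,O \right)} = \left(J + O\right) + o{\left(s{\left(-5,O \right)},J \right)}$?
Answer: $-13296$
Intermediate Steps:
$s{\left(Q,j \right)} = -9$ ($s{\left(Q,j \right)} = 3 \left(0 - 3\right) = 3 \left(-3\right) = -9$)
$o{\left(I,m \right)} = - 6 m$ ($o{\left(I,m \right)} = - 3 \cdot 2 m = - 6 m$)
$n{\left(J,O \right)} = O - 5 J$ ($n{\left(J,O \right)} = \left(J + O\right) - 6 J = O - 5 J$)
$n{\left(-92,-80 - 59 \right)} - 13617 = \left(\left(-80 - 59\right) - -460\right) - 13617 = \left(\left(-80 - 59\right) + 460\right) - 13617 = \left(-139 + 460\right) - 13617 = 321 - 13617 = -13296$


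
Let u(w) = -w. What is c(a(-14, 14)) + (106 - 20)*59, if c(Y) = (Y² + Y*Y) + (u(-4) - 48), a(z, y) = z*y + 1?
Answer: 81080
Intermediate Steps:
a(z, y) = 1 + y*z (a(z, y) = y*z + 1 = 1 + y*z)
c(Y) = -44 + 2*Y² (c(Y) = (Y² + Y*Y) + (-1*(-4) - 48) = (Y² + Y²) + (4 - 48) = 2*Y² - 44 = -44 + 2*Y²)
c(a(-14, 14)) + (106 - 20)*59 = (-44 + 2*(1 + 14*(-14))²) + (106 - 20)*59 = (-44 + 2*(1 - 196)²) + 86*59 = (-44 + 2*(-195)²) + 5074 = (-44 + 2*38025) + 5074 = (-44 + 76050) + 5074 = 76006 + 5074 = 81080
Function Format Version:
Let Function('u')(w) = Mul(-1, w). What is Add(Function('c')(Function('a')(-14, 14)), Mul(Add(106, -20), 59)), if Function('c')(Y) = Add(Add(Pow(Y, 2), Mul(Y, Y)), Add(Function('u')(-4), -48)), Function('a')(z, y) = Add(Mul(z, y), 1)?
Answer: 81080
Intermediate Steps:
Function('a')(z, y) = Add(1, Mul(y, z)) (Function('a')(z, y) = Add(Mul(y, z), 1) = Add(1, Mul(y, z)))
Function('c')(Y) = Add(-44, Mul(2, Pow(Y, 2))) (Function('c')(Y) = Add(Add(Pow(Y, 2), Mul(Y, Y)), Add(Mul(-1, -4), -48)) = Add(Add(Pow(Y, 2), Pow(Y, 2)), Add(4, -48)) = Add(Mul(2, Pow(Y, 2)), -44) = Add(-44, Mul(2, Pow(Y, 2))))
Add(Function('c')(Function('a')(-14, 14)), Mul(Add(106, -20), 59)) = Add(Add(-44, Mul(2, Pow(Add(1, Mul(14, -14)), 2))), Mul(Add(106, -20), 59)) = Add(Add(-44, Mul(2, Pow(Add(1, -196), 2))), Mul(86, 59)) = Add(Add(-44, Mul(2, Pow(-195, 2))), 5074) = Add(Add(-44, Mul(2, 38025)), 5074) = Add(Add(-44, 76050), 5074) = Add(76006, 5074) = 81080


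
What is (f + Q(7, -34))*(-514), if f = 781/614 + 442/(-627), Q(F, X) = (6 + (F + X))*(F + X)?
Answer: -56154712025/192489 ≈ -2.9173e+5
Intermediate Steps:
Q(F, X) = (F + X)*(6 + F + X) (Q(F, X) = (6 + F + X)*(F + X) = (F + X)*(6 + F + X))
f = 218299/384978 (f = 781*(1/614) + 442*(-1/627) = 781/614 - 442/627 = 218299/384978 ≈ 0.56704)
(f + Q(7, -34))*(-514) = (218299/384978 + (7² + (-34)² + 6*7 + 6*(-34) + 2*7*(-34)))*(-514) = (218299/384978 + (49 + 1156 + 42 - 204 - 476))*(-514) = (218299/384978 + 567)*(-514) = (218500825/384978)*(-514) = -56154712025/192489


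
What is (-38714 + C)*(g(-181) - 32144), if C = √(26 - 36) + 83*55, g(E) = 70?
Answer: 1095295026 - 32074*I*√10 ≈ 1.0953e+9 - 1.0143e+5*I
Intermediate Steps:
C = 4565 + I*√10 (C = √(-10) + 4565 = I*√10 + 4565 = 4565 + I*√10 ≈ 4565.0 + 3.1623*I)
(-38714 + C)*(g(-181) - 32144) = (-38714 + (4565 + I*√10))*(70 - 32144) = (-34149 + I*√10)*(-32074) = 1095295026 - 32074*I*√10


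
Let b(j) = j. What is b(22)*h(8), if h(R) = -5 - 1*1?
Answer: -132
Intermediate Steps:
h(R) = -6 (h(R) = -5 - 1 = -6)
b(22)*h(8) = 22*(-6) = -132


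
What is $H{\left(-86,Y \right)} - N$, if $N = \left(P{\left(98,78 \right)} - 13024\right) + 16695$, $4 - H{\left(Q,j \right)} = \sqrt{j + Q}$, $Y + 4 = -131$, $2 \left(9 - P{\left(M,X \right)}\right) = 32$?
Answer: $-3660 - i \sqrt{221} \approx -3660.0 - 14.866 i$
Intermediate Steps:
$P{\left(M,X \right)} = -7$ ($P{\left(M,X \right)} = 9 - 16 = -7$)
$Y = -135$ ($Y = -4 - 131 = -135$)
$H{\left(Q,j \right)} = 4 - \sqrt{Q + j}$ ($H{\left(Q,j \right)} = 4 - \sqrt{j + Q} = 4 - \sqrt{Q + j}$)
$N = 3664$ ($N = \left(-7 - 13024\right) + 16695 = -13031 + 16695 = 3664$)
$H{\left(-86,Y \right)} - N = \left(4 - \sqrt{-86 - 135}\right) - 3664 = \left(4 - \sqrt{-221}\right) - 3664 = \left(4 - i \sqrt{221}\right) - 3664 = -3660 - i \sqrt{221}$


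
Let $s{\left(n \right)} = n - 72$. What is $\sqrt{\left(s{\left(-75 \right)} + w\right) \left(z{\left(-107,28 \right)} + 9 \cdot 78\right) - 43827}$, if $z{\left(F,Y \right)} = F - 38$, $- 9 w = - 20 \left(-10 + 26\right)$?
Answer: $\frac{i \sqrt{953114}}{3} \approx 325.43 i$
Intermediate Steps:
$w = \frac{320}{9}$ ($w = - \frac{\left(-20\right) \left(-10 + 26\right)}{9} = - \frac{\left(-20\right) 16}{9} = \left(- \frac{1}{9}\right) \left(-320\right) = \frac{320}{9} \approx 35.556$)
$s{\left(n \right)} = -72 + n$
$z{\left(F,Y \right)} = -38 + F$
$\sqrt{\left(s{\left(-75 \right)} + w\right) \left(z{\left(-107,28 \right)} + 9 \cdot 78\right) - 43827} = \sqrt{\left(\left(-72 - 75\right) + \frac{320}{9}\right) \left(\left(-38 - 107\right) + 9 \cdot 78\right) - 43827} = \sqrt{\left(-147 + \frac{320}{9}\right) \left(-145 + 702\right) - 43827} = \sqrt{\left(- \frac{1003}{9}\right) 557 - 43827} = \sqrt{- \frac{558671}{9} - 43827} = \sqrt{- \frac{953114}{9}} = \frac{i \sqrt{953114}}{3}$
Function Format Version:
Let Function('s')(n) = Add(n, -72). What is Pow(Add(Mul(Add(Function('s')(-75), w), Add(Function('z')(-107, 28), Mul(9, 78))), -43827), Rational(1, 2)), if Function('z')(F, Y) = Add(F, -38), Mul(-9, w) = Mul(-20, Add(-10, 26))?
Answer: Mul(Rational(1, 3), I, Pow(953114, Rational(1, 2))) ≈ Mul(325.43, I)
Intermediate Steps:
w = Rational(320, 9) (w = Mul(Rational(-1, 9), Mul(-20, Add(-10, 26))) = Mul(Rational(-1, 9), Mul(-20, 16)) = Mul(Rational(-1, 9), -320) = Rational(320, 9) ≈ 35.556)
Function('s')(n) = Add(-72, n)
Function('z')(F, Y) = Add(-38, F)
Pow(Add(Mul(Add(Function('s')(-75), w), Add(Function('z')(-107, 28), Mul(9, 78))), -43827), Rational(1, 2)) = Pow(Add(Mul(Add(Add(-72, -75), Rational(320, 9)), Add(Add(-38, -107), Mul(9, 78))), -43827), Rational(1, 2)) = Pow(Add(Mul(Add(-147, Rational(320, 9)), Add(-145, 702)), -43827), Rational(1, 2)) = Pow(Add(Mul(Rational(-1003, 9), 557), -43827), Rational(1, 2)) = Pow(Add(Rational(-558671, 9), -43827), Rational(1, 2)) = Pow(Rational(-953114, 9), Rational(1, 2)) = Mul(Rational(1, 3), I, Pow(953114, Rational(1, 2)))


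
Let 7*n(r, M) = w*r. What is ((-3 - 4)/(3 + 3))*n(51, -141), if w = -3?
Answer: 51/2 ≈ 25.500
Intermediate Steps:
n(r, M) = -3*r/7 (n(r, M) = (-3*r)/7 = -3*r/7)
((-3 - 4)/(3 + 3))*n(51, -141) = ((-3 - 4)/(3 + 3))*(-3/7*51) = -7/6*(-153/7) = 51/2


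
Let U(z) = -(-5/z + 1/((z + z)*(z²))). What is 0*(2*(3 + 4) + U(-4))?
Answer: 0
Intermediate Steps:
U(z) = 5/z - 1/(2*z³) (U(z) = -(-5/z + 1/(((2*z))*z²)) = -(-5/z + (1/(2*z))/z²) = -(-5/z + 1/(2*z³)) = -(1/(2*z³) - 5/z) = 5/z - 1/(2*z³))
0*(2*(3 + 4) + U(-4)) = 0*(2*(3 + 4) + (5/(-4) - ½/(-4)³)) = 0*(2*7 + (5*(-¼) - ½*(-1/64))) = 0*(14 + (-5/4 + 1/128)) = 0*(14 - 159/128) = 0*(1633/128) = 0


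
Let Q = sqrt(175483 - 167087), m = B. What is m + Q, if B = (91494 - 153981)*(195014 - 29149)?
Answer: -10364406255 + 2*sqrt(2099) ≈ -1.0364e+10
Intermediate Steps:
B = -10364406255 (B = -62487*165865 = -10364406255)
m = -10364406255
Q = 2*sqrt(2099) (Q = sqrt(8396) = 2*sqrt(2099) ≈ 91.630)
m + Q = -10364406255 + 2*sqrt(2099)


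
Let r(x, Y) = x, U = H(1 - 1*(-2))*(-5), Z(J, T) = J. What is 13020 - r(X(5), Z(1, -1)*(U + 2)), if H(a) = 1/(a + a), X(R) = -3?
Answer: 13023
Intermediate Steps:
H(a) = 1/(2*a)
U = -⅚ (U = (1/(2*(1 - 1*(-2))))*(-5) = (1/(2*(1 + 2)))*(-5) = ((½)/3)*(-5) = ((½)*(⅓))*(-5) = (⅙)*(-5) = -⅚ ≈ -0.83333)
13020 - r(X(5), Z(1, -1)*(U + 2)) = 13020 - 1*(-3) = 13020 + 3 = 13023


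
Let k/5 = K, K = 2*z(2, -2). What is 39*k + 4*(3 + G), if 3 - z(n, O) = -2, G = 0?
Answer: 1962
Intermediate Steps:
z(n, O) = 5 (z(n, O) = 3 - 1*(-2) = 3 + 2 = 5)
K = 10 (K = 2*5 = 10)
k = 50 (k = 5*10 = 50)
39*k + 4*(3 + G) = 39*50 + 4*(3 + 0) = 1950 + 4*3 = 1950 + 12 = 1962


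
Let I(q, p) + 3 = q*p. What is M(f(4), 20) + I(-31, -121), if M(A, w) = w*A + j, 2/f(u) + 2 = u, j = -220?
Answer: 3548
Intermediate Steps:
I(q, p) = -3 + p*q (I(q, p) = -3 + q*p = -3 + p*q)
f(u) = 2/(-2 + u)
M(A, w) = -220 + A*w (M(A, w) = w*A - 220 = A*w - 220 = -220 + A*w)
M(f(4), 20) + I(-31, -121) = (-220 + (2/(-2 + 4))*20) + (-3 - 121*(-31)) = (-220 + (2/2)*20) + (-3 + 3751) = (-220 + (2*(½))*20) + 3748 = (-220 + 1*20) + 3748 = (-220 + 20) + 3748 = -200 + 3748 = 3548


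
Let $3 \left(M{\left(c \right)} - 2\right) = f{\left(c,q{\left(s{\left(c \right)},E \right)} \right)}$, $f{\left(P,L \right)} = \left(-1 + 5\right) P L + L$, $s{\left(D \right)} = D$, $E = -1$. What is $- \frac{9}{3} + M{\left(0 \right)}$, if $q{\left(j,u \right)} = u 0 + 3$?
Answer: $0$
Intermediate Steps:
$q{\left(j,u \right)} = 3$ ($q{\left(j,u \right)} = 0 + 3 = 3$)
$f{\left(P,L \right)} = L + 4 L P$ ($f{\left(P,L \right)} = 4 P L + L = 4 L P + L = L + 4 L P$)
$M{\left(c \right)} = 3 + 4 c$ ($M{\left(c \right)} = 2 + \frac{3 \left(1 + 4 c\right)}{3} = 2 + \frac{3 + 12 c}{3} = 2 + \left(1 + 4 c\right) = 3 + 4 c$)
$- \frac{9}{3} + M{\left(0 \right)} = - \frac{9}{3} + \left(3 + 4 \cdot 0\right) = \left(-9\right) \frac{1}{3} + \left(3 + 0\right) = -3 + 3 = 0$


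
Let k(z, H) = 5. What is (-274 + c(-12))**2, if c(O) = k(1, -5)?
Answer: 72361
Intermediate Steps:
c(O) = 5
(-274 + c(-12))**2 = (-274 + 5)**2 = (-269)**2 = 72361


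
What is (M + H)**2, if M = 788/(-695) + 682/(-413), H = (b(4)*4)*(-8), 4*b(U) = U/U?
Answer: 9583445169796/82389091225 ≈ 116.32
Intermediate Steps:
b(U) = 1/4 (b(U) = (U/U)/4 = (1/4)*1 = 1/4)
H = -8 (H = ((1/4)*4)*(-8) = 1*(-8) = -8)
M = -799434/287035 (M = 788*(-1/695) + 682*(-1/413) = -788/695 - 682/413 = -799434/287035 ≈ -2.7851)
(M + H)**2 = (-799434/287035 - 8)**2 = (-3095714/287035)**2 = 9583445169796/82389091225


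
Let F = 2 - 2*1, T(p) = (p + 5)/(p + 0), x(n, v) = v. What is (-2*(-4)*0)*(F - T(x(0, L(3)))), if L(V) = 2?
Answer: 0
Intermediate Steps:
T(p) = (5 + p)/p
F = 0 (F = 2 - 2 = 0)
(-2*(-4)*0)*(F - T(x(0, L(3)))) = (-2*(-4)*0)*(0 - (5 + 2)/2) = (8*0)*(0 - 7/2) = 0*(0 - 1*7/2) = 0*(0 - 7/2) = 0*(-7/2) = 0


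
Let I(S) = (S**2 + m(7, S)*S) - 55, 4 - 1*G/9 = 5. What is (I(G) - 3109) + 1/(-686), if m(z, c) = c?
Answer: -2059373/686 ≈ -3002.0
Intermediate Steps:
G = -9 (G = 36 - 9*5 = 36 - 45 = -9)
I(S) = -55 + 2*S**2 (I(S) = (S**2 + S*S) - 55 = (S**2 + S**2) - 55 = 2*S**2 - 55 = -55 + 2*S**2)
(I(G) - 3109) + 1/(-686) = ((-55 + 2*(-9)**2) - 3109) + 1/(-686) = ((-55 + 2*81) - 3109) - 1/686 = ((-55 + 162) - 3109) - 1/686 = (107 - 3109) - 1/686 = -3002 - 1/686 = -2059373/686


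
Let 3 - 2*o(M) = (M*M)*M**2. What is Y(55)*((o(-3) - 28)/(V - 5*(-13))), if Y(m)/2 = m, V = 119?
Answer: -3685/92 ≈ -40.054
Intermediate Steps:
Y(m) = 2*m
o(M) = 3/2 - M**4/2 (o(M) = 3/2 - M*M*M**2/2 = 3/2 - M**2*M**2/2 = 3/2 - M**4/2)
Y(55)*((o(-3) - 28)/(V - 5*(-13))) = (2*55)*(((3/2 - 1/2*(-3)**4) - 28)/(119 - 5*(-13))) = 110*(((3/2 - 1/2*81) - 28)/(119 + 65)) = 110*(((3/2 - 81/2) - 28)/184) = 110*((-39 - 28)*(1/184)) = 110*(-67*1/184) = 110*(-67/184) = -3685/92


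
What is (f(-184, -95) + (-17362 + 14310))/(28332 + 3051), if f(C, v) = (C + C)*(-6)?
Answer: -844/31383 ≈ -0.026894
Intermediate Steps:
f(C, v) = -12*C (f(C, v) = (2*C)*(-6) = -12*C)
(f(-184, -95) + (-17362 + 14310))/(28332 + 3051) = (-12*(-184) + (-17362 + 14310))/(28332 + 3051) = (2208 - 3052)/31383 = -844*1/31383 = -844/31383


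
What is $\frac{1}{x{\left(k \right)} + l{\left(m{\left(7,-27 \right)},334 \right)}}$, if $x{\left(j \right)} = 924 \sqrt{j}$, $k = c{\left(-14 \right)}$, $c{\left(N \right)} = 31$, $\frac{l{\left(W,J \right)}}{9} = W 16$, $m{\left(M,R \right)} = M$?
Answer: $- \frac{1}{25249} + \frac{11 \sqrt{31}}{302988} \approx 0.00016253$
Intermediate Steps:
$l{\left(W,J \right)} = 144 W$ ($l{\left(W,J \right)} = 9 W 16 = 9 \cdot 16 W = 144 W$)
$k = 31$
$\frac{1}{x{\left(k \right)} + l{\left(m{\left(7,-27 \right)},334 \right)}} = \frac{1}{924 \sqrt{31} + 144 \cdot 7} = \frac{1}{924 \sqrt{31} + 1008} = \frac{1}{1008 + 924 \sqrt{31}}$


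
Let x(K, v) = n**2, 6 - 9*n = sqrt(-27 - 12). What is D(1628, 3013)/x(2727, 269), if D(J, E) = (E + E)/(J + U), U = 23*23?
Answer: 162702/(719*(6 - I*sqrt(39))**2) ≈ -0.12069 + 3.0148*I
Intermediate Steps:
U = 529
D(J, E) = 2*E/(529 + J) (D(J, E) = (E + E)/(J + 529) = (2*E)/(529 + J) = 2*E/(529 + J))
n = 2/3 - I*sqrt(39)/9 (n = 2/3 - sqrt(-27 - 12)/9 = 2/3 - I*sqrt(39)/9 ≈ 0.66667 - 0.69389*I)
x(K, v) = (2/3 - I*sqrt(39)/9)**2
D(1628, 3013)/x(2727, 269) = (2*3013/(529 + 1628))/(((6 - I*sqrt(39))**2/81)) = (2*3013/2157)*(81/(6 - I*sqrt(39))**2) = (2*3013*(1/2157))*(81/(6 - I*sqrt(39))**2) = 6026*(81/(6 - I*sqrt(39))**2)/2157 = 162702/(719*(6 - I*sqrt(39))**2)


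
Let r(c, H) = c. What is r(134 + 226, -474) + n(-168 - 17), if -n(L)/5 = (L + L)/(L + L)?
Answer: 355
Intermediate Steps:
n(L) = -5 (n(L) = -5*(L + L)/(L + L) = -5*2*L/(2*L) = -5*2*L*1/(2*L) = -5*1 = -5)
r(134 + 226, -474) + n(-168 - 17) = (134 + 226) - 5 = 360 - 5 = 355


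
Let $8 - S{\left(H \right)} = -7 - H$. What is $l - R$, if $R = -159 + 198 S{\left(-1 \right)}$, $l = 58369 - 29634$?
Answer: $26122$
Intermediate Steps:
$l = 28735$ ($l = 58369 - 29634 = 28735$)
$S{\left(H \right)} = 15 + H$ ($S{\left(H \right)} = 8 - \left(-7 - H\right) = 8 + \left(7 + H\right) = 15 + H$)
$R = 2613$ ($R = -159 + 198 \left(15 - 1\right) = -159 + 198 \cdot 14 = -159 + 2772 = 2613$)
$l - R = 28735 - 2613 = 26122$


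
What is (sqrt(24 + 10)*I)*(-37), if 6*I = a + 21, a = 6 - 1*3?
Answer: -148*sqrt(34) ≈ -862.98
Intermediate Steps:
a = 3 (a = 6 - 3 = 3)
I = 4 (I = (3 + 21)/6 = (1/6)*24 = 4)
(sqrt(24 + 10)*I)*(-37) = (sqrt(24 + 10)*4)*(-37) = (sqrt(34)*4)*(-37) = (4*sqrt(34))*(-37) = -148*sqrt(34)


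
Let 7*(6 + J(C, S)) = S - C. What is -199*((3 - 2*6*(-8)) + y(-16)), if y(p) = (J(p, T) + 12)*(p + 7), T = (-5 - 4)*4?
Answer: -98505/7 ≈ -14072.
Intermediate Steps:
T = -36 (T = -9*4 = -36)
J(C, S) = -6 - C/7 + S/7 (J(C, S) = -6 + (S - C)/7 = -6 + (-C/7 + S/7) = -6 - C/7 + S/7)
y(p) = (7 + p)*(6/7 - p/7) (y(p) = ((-6 - p/7 + (1/7)*(-36)) + 12)*(p + 7) = ((-6 - p/7 - 36/7) + 12)*(7 + p) = ((-78/7 - p/7) + 12)*(7 + p) = (6/7 - p/7)*(7 + p) = (7 + p)*(6/7 - p/7))
-199*((3 - 2*6*(-8)) + y(-16)) = -199*((3 - 2*6*(-8)) + (6 - 1/7*(-16) - 1/7*(-16)**2)) = -199*((3 - 12*(-8)) + (6 + 16/7 - 1/7*256)) = -199*((3 + 96) + (6 + 16/7 - 256/7)) = -199*(99 - 198/7) = -199*495/7 = -98505/7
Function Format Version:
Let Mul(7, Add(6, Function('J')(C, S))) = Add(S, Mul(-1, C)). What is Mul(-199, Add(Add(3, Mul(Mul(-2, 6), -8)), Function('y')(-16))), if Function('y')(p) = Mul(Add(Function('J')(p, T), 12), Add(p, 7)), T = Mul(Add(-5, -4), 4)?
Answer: Rational(-98505, 7) ≈ -14072.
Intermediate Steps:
T = -36 (T = Mul(-9, 4) = -36)
Function('J')(C, S) = Add(-6, Mul(Rational(-1, 7), C), Mul(Rational(1, 7), S)) (Function('J')(C, S) = Add(-6, Mul(Rational(1, 7), Add(S, Mul(-1, C)))) = Add(-6, Add(Mul(Rational(-1, 7), C), Mul(Rational(1, 7), S))) = Add(-6, Mul(Rational(-1, 7), C), Mul(Rational(1, 7), S)))
Function('y')(p) = Mul(Add(7, p), Add(Rational(6, 7), Mul(Rational(-1, 7), p))) (Function('y')(p) = Mul(Add(Add(-6, Mul(Rational(-1, 7), p), Mul(Rational(1, 7), -36)), 12), Add(p, 7)) = Mul(Add(Add(-6, Mul(Rational(-1, 7), p), Rational(-36, 7)), 12), Add(7, p)) = Mul(Add(Add(Rational(-78, 7), Mul(Rational(-1, 7), p)), 12), Add(7, p)) = Mul(Add(Rational(6, 7), Mul(Rational(-1, 7), p)), Add(7, p)) = Mul(Add(7, p), Add(Rational(6, 7), Mul(Rational(-1, 7), p))))
Mul(-199, Add(Add(3, Mul(Mul(-2, 6), -8)), Function('y')(-16))) = Mul(-199, Add(Add(3, Mul(Mul(-2, 6), -8)), Add(6, Mul(Rational(-1, 7), -16), Mul(Rational(-1, 7), Pow(-16, 2))))) = Mul(-199, Add(Add(3, Mul(-12, -8)), Add(6, Rational(16, 7), Mul(Rational(-1, 7), 256)))) = Mul(-199, Add(Add(3, 96), Add(6, Rational(16, 7), Rational(-256, 7)))) = Mul(-199, Add(99, Rational(-198, 7))) = Mul(-199, Rational(495, 7)) = Rational(-98505, 7)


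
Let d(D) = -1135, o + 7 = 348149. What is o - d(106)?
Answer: 349277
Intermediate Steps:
o = 348142 (o = -7 + 348149 = 348142)
o - d(106) = 348142 - 1*(-1135) = 348142 + 1135 = 349277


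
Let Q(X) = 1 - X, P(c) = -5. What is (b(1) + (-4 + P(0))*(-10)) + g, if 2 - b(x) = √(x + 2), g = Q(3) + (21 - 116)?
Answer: -5 - √3 ≈ -6.7320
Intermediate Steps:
g = -97 (g = (1 - 1*3) + (21 - 116) = (1 - 3) - 95 = -2 - 95 = -97)
b(x) = 2 - √(2 + x) (b(x) = 2 - √(x + 2) = 2 - √(2 + x))
(b(1) + (-4 + P(0))*(-10)) + g = ((2 - √(2 + 1)) + (-4 - 5)*(-10)) - 97 = ((2 - √3) - 9*(-10)) - 97 = ((2 - √3) + 90) - 97 = (92 - √3) - 97 = -5 - √3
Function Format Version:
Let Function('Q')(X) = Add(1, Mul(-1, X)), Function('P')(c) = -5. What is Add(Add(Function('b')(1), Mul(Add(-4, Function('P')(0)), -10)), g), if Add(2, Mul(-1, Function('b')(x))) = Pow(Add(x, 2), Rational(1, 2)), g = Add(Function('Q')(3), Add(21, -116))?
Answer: Add(-5, Mul(-1, Pow(3, Rational(1, 2)))) ≈ -6.7320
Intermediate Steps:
g = -97 (g = Add(Add(1, Mul(-1, 3)), Add(21, -116)) = Add(Add(1, -3), -95) = Add(-2, -95) = -97)
Function('b')(x) = Add(2, Mul(-1, Pow(Add(2, x), Rational(1, 2)))) (Function('b')(x) = Add(2, Mul(-1, Pow(Add(x, 2), Rational(1, 2)))) = Add(2, Mul(-1, Pow(Add(2, x), Rational(1, 2)))))
Add(Add(Function('b')(1), Mul(Add(-4, Function('P')(0)), -10)), g) = Add(Add(Add(2, Mul(-1, Pow(Add(2, 1), Rational(1, 2)))), Mul(Add(-4, -5), -10)), -97) = Add(Add(Add(2, Mul(-1, Pow(3, Rational(1, 2)))), Mul(-9, -10)), -97) = Add(Add(Add(2, Mul(-1, Pow(3, Rational(1, 2)))), 90), -97) = Add(Add(92, Mul(-1, Pow(3, Rational(1, 2)))), -97) = Add(-5, Mul(-1, Pow(3, Rational(1, 2))))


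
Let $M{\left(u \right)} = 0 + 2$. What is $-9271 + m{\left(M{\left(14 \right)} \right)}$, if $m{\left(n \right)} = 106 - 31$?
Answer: $-9196$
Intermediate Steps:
$M{\left(u \right)} = 2$
$m{\left(n \right)} = 75$
$-9271 + m{\left(M{\left(14 \right)} \right)} = -9271 + 75 = -9196$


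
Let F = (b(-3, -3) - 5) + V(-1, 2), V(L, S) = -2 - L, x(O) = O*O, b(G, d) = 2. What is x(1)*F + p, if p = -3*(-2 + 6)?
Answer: -16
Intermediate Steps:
x(O) = O²
p = -12 (p = -3*4 = -12)
F = -4 (F = (2 - 5) + (-2 - 1*(-1)) = -3 + (-2 + 1) = -3 - 1 = -4)
x(1)*F + p = 1²*(-4) - 12 = 1*(-4) - 12 = -4 - 12 = -16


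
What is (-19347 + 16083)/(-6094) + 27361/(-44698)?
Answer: -10421831/136194806 ≈ -0.076522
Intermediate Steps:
(-19347 + 16083)/(-6094) + 27361/(-44698) = -3264*(-1/6094) + 27361*(-1/44698) = 1632/3047 - 27361/44698 = -10421831/136194806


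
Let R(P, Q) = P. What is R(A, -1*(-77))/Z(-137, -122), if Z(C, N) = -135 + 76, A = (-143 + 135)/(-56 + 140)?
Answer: 2/1239 ≈ 0.0016142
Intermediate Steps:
A = -2/21 (A = -8/84 = -8*1/84 = -2/21 ≈ -0.095238)
Z(C, N) = -59
R(A, -1*(-77))/Z(-137, -122) = -2/21/(-59) = -2/21*(-1/59) = 2/1239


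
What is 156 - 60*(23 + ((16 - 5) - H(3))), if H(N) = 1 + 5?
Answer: -1524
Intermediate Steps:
H(N) = 6
156 - 60*(23 + ((16 - 5) - H(3))) = 156 - 60*(23 + ((16 - 5) - 1*6)) = 156 - 60*(23 + (11 - 6)) = 156 - 60*(23 + 5) = 156 - 60*28 = 156 - 1680 = -1524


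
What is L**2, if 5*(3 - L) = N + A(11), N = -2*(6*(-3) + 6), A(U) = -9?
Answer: 0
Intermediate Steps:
N = 24 (N = -2*(-18 + 6) = -2*(-12) = 24)
L = 0 (L = 3 - (24 - 9)/5 = 3 - 1/5*15 = 3 - 3 = 0)
L**2 = 0**2 = 0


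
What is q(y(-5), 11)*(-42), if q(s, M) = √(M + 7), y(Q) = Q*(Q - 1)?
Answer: -126*√2 ≈ -178.19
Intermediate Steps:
y(Q) = Q*(-1 + Q)
q(s, M) = √(7 + M)
q(y(-5), 11)*(-42) = √(7 + 11)*(-42) = √18*(-42) = (3*√2)*(-42) = -126*√2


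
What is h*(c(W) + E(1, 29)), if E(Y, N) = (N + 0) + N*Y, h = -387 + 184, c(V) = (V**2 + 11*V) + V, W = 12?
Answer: -70238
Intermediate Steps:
c(V) = V**2 + 12*V
h = -203
E(Y, N) = N + N*Y
h*(c(W) + E(1, 29)) = -203*(12*(12 + 12) + 29*(1 + 1)) = -203*(12*24 + 29*2) = -203*(288 + 58) = -203*346 = -70238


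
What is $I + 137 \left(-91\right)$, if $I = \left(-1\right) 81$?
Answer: $-12548$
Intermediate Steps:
$I = -81$
$I + 137 \left(-91\right) = -81 + 137 \left(-91\right) = -81 - 12467 = -12548$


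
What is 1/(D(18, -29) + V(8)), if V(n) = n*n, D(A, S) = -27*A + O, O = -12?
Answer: -1/434 ≈ -0.0023041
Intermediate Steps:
D(A, S) = -12 - 27*A (D(A, S) = -27*A - 12 = -12 - 27*A)
V(n) = n²
1/(D(18, -29) + V(8)) = 1/((-12 - 27*18) + 8²) = 1/((-12 - 486) + 64) = 1/(-498 + 64) = 1/(-434) = -1/434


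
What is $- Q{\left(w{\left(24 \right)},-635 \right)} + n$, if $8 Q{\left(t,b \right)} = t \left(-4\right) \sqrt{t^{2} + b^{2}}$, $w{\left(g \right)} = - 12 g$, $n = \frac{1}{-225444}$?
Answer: $- \frac{1}{225444} - 144 \sqrt{486169} \approx -1.0041 \cdot 10^{5}$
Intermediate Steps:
$n = - \frac{1}{225444} \approx -4.4357 \cdot 10^{-6}$
$Q{\left(t,b \right)} = - \frac{t \sqrt{b^{2} + t^{2}}}{2}$ ($Q{\left(t,b \right)} = \frac{t \left(-4\right) \sqrt{t^{2} + b^{2}}}{8} = \frac{- 4 t \sqrt{b^{2} + t^{2}}}{8} = \frac{\left(-4\right) t \sqrt{b^{2} + t^{2}}}{8} = - \frac{t \sqrt{b^{2} + t^{2}}}{2}$)
$- Q{\left(w{\left(24 \right)},-635 \right)} + n = - \frac{\left(-1\right) \left(\left(-12\right) 24\right) \sqrt{\left(-635\right)^{2} + \left(\left(-12\right) 24\right)^{2}}}{2} - \frac{1}{225444} = - \frac{\left(-1\right) \left(-288\right) \sqrt{403225 + \left(-288\right)^{2}}}{2} - \frac{1}{225444} = - \frac{\left(-1\right) \left(-288\right) \sqrt{403225 + 82944}}{2} - \frac{1}{225444} = - \frac{\left(-1\right) \left(-288\right) \sqrt{486169}}{2} - \frac{1}{225444} = - 144 \sqrt{486169} - \frac{1}{225444} = - \frac{1}{225444} - 144 \sqrt{486169}$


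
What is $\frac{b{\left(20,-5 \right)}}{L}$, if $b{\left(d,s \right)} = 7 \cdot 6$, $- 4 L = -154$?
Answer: $\frac{12}{11} \approx 1.0909$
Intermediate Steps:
$L = \frac{77}{2}$ ($L = \left(- \frac{1}{4}\right) \left(-154\right) = \frac{77}{2} \approx 38.5$)
$b{\left(d,s \right)} = 42$
$\frac{b{\left(20,-5 \right)}}{L} = \frac{1}{\frac{77}{2}} \cdot 42 = \frac{2}{77} \cdot 42 = \frac{12}{11}$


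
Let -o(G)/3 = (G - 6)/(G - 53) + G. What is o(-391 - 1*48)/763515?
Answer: 215543/125216460 ≈ 0.0017214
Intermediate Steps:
o(G) = -3*G - 3*(-6 + G)/(-53 + G) (o(G) = -3*((G - 6)/(G - 53) + G) = -3*((-6 + G)/(-53 + G) + G) = -3*(G + (-6 + G)/(-53 + G)) = -3*G - 3*(-6 + G)/(-53 + G))
o(-391 - 1*48)/763515 = (3*(6 - (-391 - 1*48)² + 52*(-391 - 1*48))/(-53 + (-391 - 1*48)))/763515 = (3*(6 - (-391 - 48)² + 52*(-391 - 48))/(-53 + (-391 - 48)))*(1/763515) = (3*(6 - 1*(-439)² + 52*(-439))/(-53 - 439))*(1/763515) = (3*(6 - 1*192721 - 22828)/(-492))*(1/763515) = (3*(-1/492)*(6 - 192721 - 22828))*(1/763515) = (3*(-1/492)*(-215543))*(1/763515) = (215543/164)*(1/763515) = 215543/125216460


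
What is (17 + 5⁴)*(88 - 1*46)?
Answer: 26964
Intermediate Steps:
(17 + 5⁴)*(88 - 1*46) = (17 + 625)*(88 - 46) = 642*42 = 26964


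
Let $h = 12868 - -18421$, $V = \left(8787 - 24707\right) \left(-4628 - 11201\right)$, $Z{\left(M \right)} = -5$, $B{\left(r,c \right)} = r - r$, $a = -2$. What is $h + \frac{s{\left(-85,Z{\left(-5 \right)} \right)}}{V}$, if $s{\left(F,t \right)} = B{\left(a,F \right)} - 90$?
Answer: $\frac{788475540943}{25199768} \approx 31289.0$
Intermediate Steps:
$B{\left(r,c \right)} = 0$
$s{\left(F,t \right)} = -90$ ($s{\left(F,t \right)} = 0 - 90 = -90$)
$V = 251997680$ ($V = \left(-15920\right) \left(-15829\right) = 251997680$)
$h = 31289$ ($h = 12868 + 18421 = 31289$)
$h + \frac{s{\left(-85,Z{\left(-5 \right)} \right)}}{V} = 31289 - \frac{90}{251997680} = 31289 - \frac{9}{25199768} = \frac{788475540943}{25199768}$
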